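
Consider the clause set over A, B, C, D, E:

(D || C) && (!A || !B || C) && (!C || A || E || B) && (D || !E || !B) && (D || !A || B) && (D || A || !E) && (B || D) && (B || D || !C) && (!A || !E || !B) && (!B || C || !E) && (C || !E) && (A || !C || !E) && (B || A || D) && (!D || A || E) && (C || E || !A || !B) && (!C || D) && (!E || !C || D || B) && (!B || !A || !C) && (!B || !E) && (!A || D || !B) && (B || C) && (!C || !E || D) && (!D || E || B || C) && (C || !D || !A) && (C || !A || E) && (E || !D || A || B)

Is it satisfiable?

Yes

Branch on D: set D = true.
Branch on C: set C = true.
Branch on A: set A = true.
Unit clause (!B) forces B = false.
No clause remains; E is free.
A satisfying assignment: A=true; B=false; C=true; D=true; E=false.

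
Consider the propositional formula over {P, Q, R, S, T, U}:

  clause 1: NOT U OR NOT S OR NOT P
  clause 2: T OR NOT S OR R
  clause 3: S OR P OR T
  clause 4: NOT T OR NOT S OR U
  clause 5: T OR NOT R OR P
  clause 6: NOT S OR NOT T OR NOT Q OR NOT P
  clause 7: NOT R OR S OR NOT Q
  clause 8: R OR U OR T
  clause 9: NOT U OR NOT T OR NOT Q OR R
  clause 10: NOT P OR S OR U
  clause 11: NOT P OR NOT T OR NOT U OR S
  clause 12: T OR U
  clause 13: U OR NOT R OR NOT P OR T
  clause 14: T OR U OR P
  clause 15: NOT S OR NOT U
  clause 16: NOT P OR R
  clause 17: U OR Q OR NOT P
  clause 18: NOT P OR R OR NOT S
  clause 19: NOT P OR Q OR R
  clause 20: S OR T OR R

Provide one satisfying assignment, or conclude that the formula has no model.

P: false; Q: false; R: false; S: false; T: true; U: false

Case T = true:
Case S = false:
Case R = false:
From the singleton clause (NOT P), P = false.
Case U = false:
All clauses hold; Q can take either value.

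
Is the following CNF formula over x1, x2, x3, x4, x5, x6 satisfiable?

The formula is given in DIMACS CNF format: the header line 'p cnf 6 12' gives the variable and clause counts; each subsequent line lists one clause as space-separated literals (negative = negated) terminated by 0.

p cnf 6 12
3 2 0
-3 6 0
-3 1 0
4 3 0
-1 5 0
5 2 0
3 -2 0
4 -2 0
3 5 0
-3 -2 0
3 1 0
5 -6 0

Suppose x3 = True.
From the singleton clause (x6), x6 = True.
From the singleton clause (x1), x1 = True.
From the singleton clause (x5), x5 = True.
From the singleton clause (¬x2), x2 = False.
Every clause is now satisfied; x4 is unconstrained.
A satisfying assignment: x1=True; x2=False; x3=True; x4=True; x5=True; x6=True.

Yes, satisfiable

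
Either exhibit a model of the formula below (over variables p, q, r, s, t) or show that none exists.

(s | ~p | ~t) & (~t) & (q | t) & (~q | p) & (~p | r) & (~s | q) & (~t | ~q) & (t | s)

p ↦ 1; q ↦ 1; r ↦ 1; s ↦ 1; t ↦ 0

From the singleton clause (~t), t = 0.
From the singleton clause (q), q = 1.
From the singleton clause (p), p = 1.
From the singleton clause (r), r = 1.
From the singleton clause (s), s = 1.
Every clause now holds.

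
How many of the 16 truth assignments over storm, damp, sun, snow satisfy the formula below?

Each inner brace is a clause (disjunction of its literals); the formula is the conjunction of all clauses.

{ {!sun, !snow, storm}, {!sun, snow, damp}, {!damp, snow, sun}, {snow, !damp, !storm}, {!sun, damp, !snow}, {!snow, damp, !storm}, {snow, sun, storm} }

6

There are 2^4 = 16 truth assignments over (storm, damp, sun, snow).
Check each against the 7 clauses (columns in the order storm, damp, sun, snow):
  F F F F  ✗ fails (snow || sun || storm)
  F F F T  ✓ satisfies all
  F F T F  ✗ fails (!sun || snow || damp)
  F F T T  ✗ fails (!sun || !snow || storm)
  F T F F  ✗ fails (!damp || snow || sun)
  F T F T  ✓ satisfies all
  F T T F  ✓ satisfies all
  F T T T  ✗ fails (!sun || !snow || storm)
  T F F F  ✓ satisfies all
  T F F T  ✗ fails (!snow || damp || !storm)
  T F T F  ✗ fails (!sun || snow || damp)
  T F T T  ✗ fails (!sun || damp || !snow)
  T T F F  ✗ fails (!damp || snow || sun)
  T T F T  ✓ satisfies all
  T T T F  ✗ fails (snow || !damp || !storm)
  T T T T  ✓ satisfies all
6 of the 16 rows are models.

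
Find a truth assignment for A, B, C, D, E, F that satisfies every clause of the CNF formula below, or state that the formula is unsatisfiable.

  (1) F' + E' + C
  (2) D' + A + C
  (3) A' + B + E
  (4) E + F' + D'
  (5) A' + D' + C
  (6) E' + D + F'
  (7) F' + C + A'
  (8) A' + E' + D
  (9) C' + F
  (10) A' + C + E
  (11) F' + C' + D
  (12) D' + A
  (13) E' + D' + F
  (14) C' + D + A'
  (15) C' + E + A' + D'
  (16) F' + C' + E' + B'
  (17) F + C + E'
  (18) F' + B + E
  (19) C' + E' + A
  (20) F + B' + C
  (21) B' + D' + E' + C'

A: 1,  B: 0,  C: 1,  D: 1,  E: 1,  F: 1

Case C = 1:
The clause (F) is unit, so F = 1.
The clause (D) is unit, so D = 1.
The clause (E) is unit, so E = 1.
The clause (A) is unit, so A = 1.
The clause (B') is unit, so B = 0.
All clauses are satisfied.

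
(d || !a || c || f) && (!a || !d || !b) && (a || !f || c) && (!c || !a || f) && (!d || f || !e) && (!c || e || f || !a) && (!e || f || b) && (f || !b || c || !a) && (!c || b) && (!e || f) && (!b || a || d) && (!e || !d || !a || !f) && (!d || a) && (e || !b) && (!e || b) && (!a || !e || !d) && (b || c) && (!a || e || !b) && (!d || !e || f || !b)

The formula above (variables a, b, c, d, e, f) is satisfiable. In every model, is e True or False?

True

Suppose e = false.
(!b) alone gives b = false.
(!c) alone gives c = false.
That conflicts with the unit clause (c).
So every satisfying assignment has e = True.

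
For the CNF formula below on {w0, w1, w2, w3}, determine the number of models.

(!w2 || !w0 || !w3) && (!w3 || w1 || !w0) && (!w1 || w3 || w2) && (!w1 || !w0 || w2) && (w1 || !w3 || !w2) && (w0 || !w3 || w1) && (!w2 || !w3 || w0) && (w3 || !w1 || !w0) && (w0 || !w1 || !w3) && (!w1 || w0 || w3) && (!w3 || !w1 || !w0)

There are 2^4 = 16 truth assignments over (w0, w1, w2, w3).
Check each against the 11 clauses (columns in the order w0, w1, w2, w3):
  F F F F  ✓ satisfies all
  F F F T  ✗ fails (w0 || !w3 || w1)
  F F T F  ✓ satisfies all
  F F T T  ✗ fails (w1 || !w3 || !w2)
  F T F F  ✗ fails (!w1 || w3 || w2)
  F T F T  ✗ fails (w0 || !w1 || !w3)
  F T T F  ✗ fails (!w1 || w0 || w3)
  F T T T  ✗ fails (!w2 || !w3 || w0)
  T F F F  ✓ satisfies all
  T F F T  ✗ fails (!w3 || w1 || !w0)
  T F T F  ✓ satisfies all
  T F T T  ✗ fails (!w2 || !w0 || !w3)
  T T F F  ✗ fails (!w1 || w3 || w2)
  T T F T  ✗ fails (!w1 || !w0 || w2)
  T T T F  ✗ fails (w3 || !w1 || !w0)
  T T T T  ✗ fails (!w2 || !w0 || !w3)
4 of the 16 rows are models.

4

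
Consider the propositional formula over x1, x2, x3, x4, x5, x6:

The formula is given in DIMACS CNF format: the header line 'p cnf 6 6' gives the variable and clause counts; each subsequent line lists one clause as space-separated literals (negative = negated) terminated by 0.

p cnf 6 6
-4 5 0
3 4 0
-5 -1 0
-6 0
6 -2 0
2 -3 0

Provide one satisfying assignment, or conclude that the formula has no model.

(¬x6) alone gives x6 = False.
(¬x2) alone gives x2 = False.
(¬x3) alone gives x3 = False.
(x4) alone gives x4 = True.
(x5) alone gives x5 = True.
(¬x1) alone gives x1 = False.
All clauses are satisfied.

x1: False, x2: False, x3: False, x4: True, x5: True, x6: False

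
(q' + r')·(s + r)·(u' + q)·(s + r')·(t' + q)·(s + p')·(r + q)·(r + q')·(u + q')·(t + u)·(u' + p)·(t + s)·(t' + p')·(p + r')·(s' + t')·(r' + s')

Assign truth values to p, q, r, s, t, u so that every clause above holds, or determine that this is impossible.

UNSATISFIABLE

Branch on q: set q = 0.
From the singleton clause (u'), u = 0.
From the singleton clause (t'), t = 0.
That conflicts with the unit clause (t).
That branch fails; take q = 1 instead.
From the singleton clause (r'), r = 0.
That conflicts with the unit clause (r).
Neither q = 1 nor q = 0 works.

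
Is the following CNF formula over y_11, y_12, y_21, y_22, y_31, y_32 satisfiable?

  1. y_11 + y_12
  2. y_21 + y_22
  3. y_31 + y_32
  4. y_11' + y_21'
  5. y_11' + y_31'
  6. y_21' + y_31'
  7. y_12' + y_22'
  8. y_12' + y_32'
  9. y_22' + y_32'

Branch on y_11: set y_11 = 1.
The clause (y_21') is unit, so y_21 = 0.
The clause (y_22) is unit, so y_22 = 1.
The clause (y_31') is unit, so y_31 = 0.
The clause (y_32) is unit, so y_32 = 1.
Now (y_32') is unsatisfied and unit — conflict.
Undo y_11 and try y_11 = 0.
The clause (y_12) is unit, so y_12 = 1.
The clause (y_22') is unit, so y_22 = 0.
The clause (y_21) is unit, so y_21 = 1.
The clause (y_31') is unit, so y_31 = 0.
The clause (y_32) is unit, so y_32 = 1.
Now (y_32') is unsatisfied and unit — conflict.
Neither y_11 = 1 nor y_11 = 0 works.
No assignment satisfies every clause.

No, unsatisfiable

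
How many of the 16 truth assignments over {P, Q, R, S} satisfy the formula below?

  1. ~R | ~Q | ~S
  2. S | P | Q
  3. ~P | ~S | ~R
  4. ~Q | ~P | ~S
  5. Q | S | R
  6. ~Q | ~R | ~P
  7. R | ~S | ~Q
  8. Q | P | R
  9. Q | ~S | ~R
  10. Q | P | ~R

There are 2^4 = 16 truth assignments over (P, Q, R, S).
Check each against the 10 clauses (columns in the order P, Q, R, S):
  F F F F  ✗ fails (S | P | Q)
  F F F T  ✗ fails (Q | P | R)
  F F T F  ✗ fails (S | P | Q)
  F F T T  ✗ fails (Q | ~S | ~R)
  F T F F  ✓ satisfies all
  F T F T  ✗ fails (R | ~S | ~Q)
  F T T F  ✓ satisfies all
  F T T T  ✗ fails (~R | ~Q | ~S)
  T F F F  ✗ fails (Q | S | R)
  T F F T  ✓ satisfies all
  T F T F  ✓ satisfies all
  T F T T  ✗ fails (~P | ~S | ~R)
  T T F F  ✓ satisfies all
  T T F T  ✗ fails (~Q | ~P | ~S)
  T T T F  ✗ fails (~Q | ~R | ~P)
  T T T T  ✗ fails (~R | ~Q | ~S)
5 of the 16 rows are models.

5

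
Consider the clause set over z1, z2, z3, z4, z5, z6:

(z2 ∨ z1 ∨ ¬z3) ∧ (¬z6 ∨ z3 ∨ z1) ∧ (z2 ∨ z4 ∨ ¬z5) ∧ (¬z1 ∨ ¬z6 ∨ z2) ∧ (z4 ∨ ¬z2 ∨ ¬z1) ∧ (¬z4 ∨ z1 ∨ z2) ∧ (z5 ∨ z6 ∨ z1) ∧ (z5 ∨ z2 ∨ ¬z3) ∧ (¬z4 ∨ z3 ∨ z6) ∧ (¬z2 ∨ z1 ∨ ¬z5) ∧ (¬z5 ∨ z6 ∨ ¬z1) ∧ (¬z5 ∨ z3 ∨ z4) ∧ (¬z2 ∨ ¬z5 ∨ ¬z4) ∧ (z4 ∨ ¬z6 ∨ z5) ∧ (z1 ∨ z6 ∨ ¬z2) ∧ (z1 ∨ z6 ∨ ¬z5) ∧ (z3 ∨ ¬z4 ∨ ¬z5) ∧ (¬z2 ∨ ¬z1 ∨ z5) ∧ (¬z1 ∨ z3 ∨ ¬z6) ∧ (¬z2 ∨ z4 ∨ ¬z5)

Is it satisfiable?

Yes

Case z2 = False:
Case z1 = True:
Unit clause (¬z6) forces z6 = False.
Unit clause (¬z5) forces z5 = False.
Unit clause (¬z3) forces z3 = False.
Unit clause (¬z4) forces z4 = False.
This assignment satisfies each clause.
A satisfying assignment: z1 ↦ True, z2 ↦ False, z3 ↦ False, z4 ↦ False, z5 ↦ False, z6 ↦ False.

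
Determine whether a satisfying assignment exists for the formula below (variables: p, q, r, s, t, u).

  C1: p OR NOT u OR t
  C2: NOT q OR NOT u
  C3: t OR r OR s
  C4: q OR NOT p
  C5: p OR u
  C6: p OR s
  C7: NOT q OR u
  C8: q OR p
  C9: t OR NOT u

Try q = false.
The clause (NOT p) is unit, so p = false.
Now (p) is unsatisfied and unit — conflict.
Undo q and try q = true.
The clause (NOT u) is unit, so u = false.
Now (u) is unsatisfied and unit — conflict.
Both values of q lead to a conflict.
No assignment satisfies every clause.

No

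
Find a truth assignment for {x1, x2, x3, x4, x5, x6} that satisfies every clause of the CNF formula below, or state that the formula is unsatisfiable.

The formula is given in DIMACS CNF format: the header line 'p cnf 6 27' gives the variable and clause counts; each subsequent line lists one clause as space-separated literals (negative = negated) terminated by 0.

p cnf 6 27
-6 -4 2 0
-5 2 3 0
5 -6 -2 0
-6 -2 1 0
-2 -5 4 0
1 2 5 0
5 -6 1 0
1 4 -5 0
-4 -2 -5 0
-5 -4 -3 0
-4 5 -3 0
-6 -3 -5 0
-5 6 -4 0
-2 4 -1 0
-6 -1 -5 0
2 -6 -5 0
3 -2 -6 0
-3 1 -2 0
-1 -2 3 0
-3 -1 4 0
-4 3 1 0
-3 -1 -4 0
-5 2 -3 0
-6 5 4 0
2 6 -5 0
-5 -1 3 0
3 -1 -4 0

x1=False; x2=True; x3=False; x4=False; x5=False; x6=False

Suppose x6 = False.
Suppose x5 = False.
Suppose x1 = False.
From the singleton clause (x2), x2 = True.
From the singleton clause (¬x3), x3 = False.
From the singleton clause (¬x4), x4 = False.
Every clause now holds.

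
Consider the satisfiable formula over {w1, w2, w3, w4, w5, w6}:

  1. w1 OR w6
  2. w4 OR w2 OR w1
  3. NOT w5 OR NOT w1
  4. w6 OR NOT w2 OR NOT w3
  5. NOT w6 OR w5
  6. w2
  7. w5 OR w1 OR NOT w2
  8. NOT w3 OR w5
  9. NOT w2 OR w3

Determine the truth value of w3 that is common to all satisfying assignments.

True

Suppose w3 = false.
The clause (w2) is unit, so w2 = true.
But (NOT w2) is also a unit clause — contradiction.
So every satisfying assignment has w3 = True.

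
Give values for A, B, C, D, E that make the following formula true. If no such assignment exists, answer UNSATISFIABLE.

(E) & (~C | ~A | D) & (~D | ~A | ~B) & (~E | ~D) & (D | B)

From the singleton clause (E), E = 1.
From the singleton clause (~D), D = 0.
From the singleton clause (B), B = 1.
Branch on C: set C = 0.
Every clause is now satisfied; A is unconstrained.

A=1,  B=1,  C=0,  D=0,  E=1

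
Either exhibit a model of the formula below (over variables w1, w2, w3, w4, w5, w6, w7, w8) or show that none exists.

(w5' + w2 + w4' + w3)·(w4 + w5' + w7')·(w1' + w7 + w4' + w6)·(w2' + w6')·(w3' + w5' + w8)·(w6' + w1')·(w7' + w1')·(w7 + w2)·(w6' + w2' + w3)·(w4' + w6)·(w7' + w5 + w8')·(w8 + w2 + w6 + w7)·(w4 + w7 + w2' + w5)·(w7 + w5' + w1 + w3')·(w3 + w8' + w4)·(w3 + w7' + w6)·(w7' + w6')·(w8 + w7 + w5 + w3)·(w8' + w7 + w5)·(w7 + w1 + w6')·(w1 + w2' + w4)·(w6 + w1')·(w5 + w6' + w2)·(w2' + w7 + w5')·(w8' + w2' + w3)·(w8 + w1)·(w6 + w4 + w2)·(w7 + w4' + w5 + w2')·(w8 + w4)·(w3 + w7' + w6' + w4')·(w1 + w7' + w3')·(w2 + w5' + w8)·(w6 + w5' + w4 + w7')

Suppose w2 = 0.
From the singleton clause (w7), w7 = 1.
From the singleton clause (w1'), w1 = 0.
From the singleton clause (w6'), w6 = 0.
From the singleton clause (w4'), w4 = 0.
That conflicts with the unit clause (w4).
That branch fails; take w2 = 1 instead.
From the singleton clause (w6'), w6 = 0.
From the singleton clause (w4'), w4 = 0.
From the singleton clause (w1), w1 = 1.
That conflicts with the unit clause (w1').
Either choice for w2 ends in contradiction.

UNSATISFIABLE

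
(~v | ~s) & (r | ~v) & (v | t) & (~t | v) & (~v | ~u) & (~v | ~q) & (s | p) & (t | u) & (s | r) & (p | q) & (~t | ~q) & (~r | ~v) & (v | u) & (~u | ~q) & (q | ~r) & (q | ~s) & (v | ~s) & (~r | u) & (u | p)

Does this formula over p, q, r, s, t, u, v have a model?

Unsatisfiable

Try v = 0.
(t) alone gives t = 1.
But (~t) is also a unit clause — contradiction.
So v must be the other value — set v = 1.
(~s) alone gives s = 0.
(r) alone gives r = 1.
But (~r) is also a unit clause — contradiction.
Neither v = 1 nor v = 0 works.
No assignment satisfies every clause.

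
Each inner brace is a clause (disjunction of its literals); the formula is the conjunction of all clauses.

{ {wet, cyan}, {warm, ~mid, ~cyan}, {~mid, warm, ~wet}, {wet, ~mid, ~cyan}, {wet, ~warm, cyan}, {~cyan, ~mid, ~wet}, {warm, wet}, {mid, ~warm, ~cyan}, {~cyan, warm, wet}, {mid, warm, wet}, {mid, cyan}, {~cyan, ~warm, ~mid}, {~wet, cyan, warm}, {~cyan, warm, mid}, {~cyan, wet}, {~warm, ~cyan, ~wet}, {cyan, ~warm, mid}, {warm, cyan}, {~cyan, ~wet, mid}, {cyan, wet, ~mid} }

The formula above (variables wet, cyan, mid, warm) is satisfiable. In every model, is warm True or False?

True

Suppose warm = 0.
The clause (wet) is unit, so wet = 1.
The clause (~mid) is unit, so mid = 0.
The clause (cyan) is unit, so cyan = 1.
Now (~cyan) is unsatisfied and unit — conflict.
So every satisfying assignment has warm = True.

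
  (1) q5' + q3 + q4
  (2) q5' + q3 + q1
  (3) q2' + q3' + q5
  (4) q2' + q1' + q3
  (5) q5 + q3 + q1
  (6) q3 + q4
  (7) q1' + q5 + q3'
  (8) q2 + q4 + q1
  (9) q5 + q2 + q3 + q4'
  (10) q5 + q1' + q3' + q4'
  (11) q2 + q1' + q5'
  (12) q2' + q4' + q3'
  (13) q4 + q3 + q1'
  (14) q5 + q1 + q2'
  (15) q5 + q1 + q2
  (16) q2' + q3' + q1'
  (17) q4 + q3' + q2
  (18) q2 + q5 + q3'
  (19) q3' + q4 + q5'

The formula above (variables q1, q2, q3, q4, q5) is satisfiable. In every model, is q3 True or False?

True

Suppose q3 = 0.
(q4) alone gives q4 = 1.
Case q5 = 0:
(q1) alone gives q1 = 1.
(q2') alone gives q2 = 0.
But (q2) is also a unit clause — contradiction.
That branch fails; take q5 = 1 instead.
(q1) alone gives q1 = 1.
(q2') alone gives q2 = 0.
But (q2) is also a unit clause — contradiction.
Both values of q5 lead to a conflict.
So every satisfying assignment has q3 = True.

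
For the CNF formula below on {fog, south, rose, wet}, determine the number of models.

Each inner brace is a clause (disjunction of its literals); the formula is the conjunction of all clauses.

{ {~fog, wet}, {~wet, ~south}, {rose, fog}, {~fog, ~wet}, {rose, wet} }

There are 2^4 = 16 truth assignments over (fog, south, rose, wet).
Check each against the 5 clauses (columns in the order fog, south, rose, wet):
  F F F F  ✗ fails (rose | fog)
  F F F T  ✗ fails (rose | fog)
  F F T F  ✓ satisfies all
  F F T T  ✓ satisfies all
  F T F F  ✗ fails (rose | fog)
  F T F T  ✗ fails (~wet | ~south)
  F T T F  ✓ satisfies all
  F T T T  ✗ fails (~wet | ~south)
  T F F F  ✗ fails (~fog | wet)
  T F F T  ✗ fails (~fog | ~wet)
  T F T F  ✗ fails (~fog | wet)
  T F T T  ✗ fails (~fog | ~wet)
  T T F F  ✗ fails (~fog | wet)
  T T F T  ✗ fails (~wet | ~south)
  T T T F  ✗ fails (~fog | wet)
  T T T T  ✗ fails (~wet | ~south)
3 of the 16 rows are models.

3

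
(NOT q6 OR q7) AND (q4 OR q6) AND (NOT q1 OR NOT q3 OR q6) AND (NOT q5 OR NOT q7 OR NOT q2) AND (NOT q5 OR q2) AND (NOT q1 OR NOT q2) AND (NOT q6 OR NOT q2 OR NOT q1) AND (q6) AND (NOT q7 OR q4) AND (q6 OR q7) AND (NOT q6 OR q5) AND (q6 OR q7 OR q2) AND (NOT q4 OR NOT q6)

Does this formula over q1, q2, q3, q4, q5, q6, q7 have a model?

Unit clause (q6) forces q6 = true.
Unit clause (q7) forces q7 = true.
Unit clause (q4) forces q4 = true.
But (NOT q4) is also a unit clause — contradiction.
No assignment satisfies every clause.

No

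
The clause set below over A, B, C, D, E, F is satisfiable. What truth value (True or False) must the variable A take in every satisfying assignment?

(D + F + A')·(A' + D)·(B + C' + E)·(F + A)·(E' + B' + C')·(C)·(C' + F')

Suppose A = 0.
The clause (F) is unit, so F = 1.
The clause (C) is unit, so C = 1.
But (C') is also a unit clause — contradiction.
So every satisfying assignment has A = True.

True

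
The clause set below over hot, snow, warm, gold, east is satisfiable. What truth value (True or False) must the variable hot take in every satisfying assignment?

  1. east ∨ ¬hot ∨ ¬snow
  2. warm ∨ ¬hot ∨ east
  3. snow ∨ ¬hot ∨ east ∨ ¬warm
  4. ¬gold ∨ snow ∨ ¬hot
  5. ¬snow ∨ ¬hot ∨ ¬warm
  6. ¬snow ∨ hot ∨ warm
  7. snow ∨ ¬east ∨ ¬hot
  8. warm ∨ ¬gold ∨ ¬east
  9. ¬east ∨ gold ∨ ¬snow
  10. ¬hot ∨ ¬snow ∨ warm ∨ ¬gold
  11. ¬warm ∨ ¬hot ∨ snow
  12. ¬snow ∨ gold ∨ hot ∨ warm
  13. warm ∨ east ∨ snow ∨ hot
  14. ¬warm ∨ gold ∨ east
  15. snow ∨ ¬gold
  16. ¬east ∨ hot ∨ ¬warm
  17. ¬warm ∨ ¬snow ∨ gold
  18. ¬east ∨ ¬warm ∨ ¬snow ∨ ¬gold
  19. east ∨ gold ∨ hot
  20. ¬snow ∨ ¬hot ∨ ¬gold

Suppose hot = True.
Try east = True.
Unit clause (snow) forces snow = True.
Unit clause (¬warm) forces warm = False.
Unit clause (¬gold) forces gold = False.
That conflicts with the unit clause (gold).
So east must be the other value — set east = False.
Unit clause (¬snow) forces snow = False.
Unit clause (warm) forces warm = True.
That conflicts with the unit clause (¬warm).
Both values of east lead to a conflict.
So every satisfying assignment has hot = False.

False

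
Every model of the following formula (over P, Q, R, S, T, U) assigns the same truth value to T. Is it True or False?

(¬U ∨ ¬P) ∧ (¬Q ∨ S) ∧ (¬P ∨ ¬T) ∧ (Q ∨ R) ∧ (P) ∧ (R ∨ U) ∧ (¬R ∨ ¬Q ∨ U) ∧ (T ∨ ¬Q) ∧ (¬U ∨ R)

False

Suppose T = True.
From the singleton clause (¬P), P = False.
Now (P) is unsatisfied and unit — conflict.
So every satisfying assignment has T = False.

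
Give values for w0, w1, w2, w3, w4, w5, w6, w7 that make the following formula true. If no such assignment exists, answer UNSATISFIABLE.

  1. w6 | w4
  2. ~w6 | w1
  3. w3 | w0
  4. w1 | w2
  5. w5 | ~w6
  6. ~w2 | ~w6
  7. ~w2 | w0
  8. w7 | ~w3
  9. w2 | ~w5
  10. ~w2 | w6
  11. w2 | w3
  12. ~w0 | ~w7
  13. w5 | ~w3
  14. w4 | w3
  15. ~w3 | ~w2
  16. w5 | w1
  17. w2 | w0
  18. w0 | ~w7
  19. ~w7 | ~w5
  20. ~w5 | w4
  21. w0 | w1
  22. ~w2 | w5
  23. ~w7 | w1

UNSATISFIABLE

Case w6 = 1:
Unit clause (w1) forces w1 = 1.
Unit clause (w5) forces w5 = 1.
Unit clause (~w2) forces w2 = 0.
Now (w2) is unsatisfied and unit — conflict.
Undo w6 and try w6 = 0.
Unit clause (w4) forces w4 = 1.
Unit clause (~w2) forces w2 = 0.
Unit clause (w1) forces w1 = 1.
Unit clause (~w5) forces w5 = 0.
Unit clause (w3) forces w3 = 1.
Now (~w3) is unsatisfied and unit — conflict.
Neither w6 = 1 nor w6 = 0 works.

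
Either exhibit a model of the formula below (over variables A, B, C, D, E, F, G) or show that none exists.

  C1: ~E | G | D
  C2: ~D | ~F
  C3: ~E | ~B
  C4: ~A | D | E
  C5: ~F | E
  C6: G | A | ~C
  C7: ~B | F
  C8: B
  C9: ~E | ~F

UNSATISFIABLE

(B) alone gives B = 1.
(~E) alone gives E = 0.
(~F) alone gives F = 0.
Now (F) is unsatisfied and unit — conflict.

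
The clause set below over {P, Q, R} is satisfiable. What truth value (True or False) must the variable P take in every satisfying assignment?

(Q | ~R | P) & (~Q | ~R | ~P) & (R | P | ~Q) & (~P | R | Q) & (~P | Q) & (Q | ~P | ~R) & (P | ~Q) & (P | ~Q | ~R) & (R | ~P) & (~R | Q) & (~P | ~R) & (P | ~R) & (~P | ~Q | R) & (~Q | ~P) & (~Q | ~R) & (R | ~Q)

False

Suppose P = 1.
(Q) alone gives Q = 1.
Now (~Q) is unsatisfied and unit — conflict.
So every satisfying assignment has P = False.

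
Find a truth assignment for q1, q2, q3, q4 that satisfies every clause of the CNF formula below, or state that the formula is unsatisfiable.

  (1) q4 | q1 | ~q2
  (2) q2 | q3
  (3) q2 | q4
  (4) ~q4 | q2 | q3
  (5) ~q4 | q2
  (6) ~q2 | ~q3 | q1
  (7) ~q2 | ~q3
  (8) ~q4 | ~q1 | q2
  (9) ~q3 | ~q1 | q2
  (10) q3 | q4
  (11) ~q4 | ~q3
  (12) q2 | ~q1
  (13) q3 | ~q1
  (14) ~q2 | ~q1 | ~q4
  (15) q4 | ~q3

q1=0, q2=1, q3=0, q4=1

Try q2 = 1.
Unit clause (~q3) forces q3 = 0.
Unit clause (q4) forces q4 = 1.
Unit clause (~q1) forces q1 = 0.
All clauses are satisfied.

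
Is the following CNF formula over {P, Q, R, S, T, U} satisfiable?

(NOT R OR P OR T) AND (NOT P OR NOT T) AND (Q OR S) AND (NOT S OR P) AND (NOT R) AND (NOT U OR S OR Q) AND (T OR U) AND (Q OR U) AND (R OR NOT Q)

Satisfiable

(NOT R) alone gives R = false.
(NOT Q) alone gives Q = false.
(S) alone gives S = true.
(P) alone gives P = true.
(NOT T) alone gives T = false.
(U) alone gives U = true.
This assignment satisfies each clause.
A satisfying assignment: P ↦ true; Q ↦ false; R ↦ false; S ↦ true; T ↦ false; U ↦ true.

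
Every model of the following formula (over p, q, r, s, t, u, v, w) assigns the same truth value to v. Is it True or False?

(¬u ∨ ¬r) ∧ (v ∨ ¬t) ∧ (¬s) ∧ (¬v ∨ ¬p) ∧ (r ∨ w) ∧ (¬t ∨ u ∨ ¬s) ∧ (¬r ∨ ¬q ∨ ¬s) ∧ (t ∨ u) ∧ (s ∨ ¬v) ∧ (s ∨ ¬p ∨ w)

Suppose v = True.
The clause (¬s) is unit, so s = False.
Now (s) is unsatisfied and unit — conflict.
So every satisfying assignment has v = False.

False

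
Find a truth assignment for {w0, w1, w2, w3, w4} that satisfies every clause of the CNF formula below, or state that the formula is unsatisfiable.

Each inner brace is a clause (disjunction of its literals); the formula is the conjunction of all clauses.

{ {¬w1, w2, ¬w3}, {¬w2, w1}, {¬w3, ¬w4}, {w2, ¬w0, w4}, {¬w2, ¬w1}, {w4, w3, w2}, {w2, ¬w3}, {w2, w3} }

UNSATISFIABLE

Suppose w2 = False.
From the singleton clause (¬w3), w3 = False.
Now (w3) is unsatisfied and unit — conflict.
Backtrack on w2: now try w2 = True.
From the singleton clause (w1), w1 = True.
Now (¬w1) is unsatisfied and unit — conflict.
Either choice for w2 ends in contradiction.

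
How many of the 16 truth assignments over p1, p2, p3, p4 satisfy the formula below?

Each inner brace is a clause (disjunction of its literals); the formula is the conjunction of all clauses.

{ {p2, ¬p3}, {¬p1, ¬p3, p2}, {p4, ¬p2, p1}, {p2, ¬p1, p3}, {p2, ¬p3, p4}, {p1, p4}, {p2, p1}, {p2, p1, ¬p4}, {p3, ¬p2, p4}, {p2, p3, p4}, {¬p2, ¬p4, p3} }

There are 2^4 = 16 truth assignments over (p1, p2, p3, p4).
Check each against the 11 clauses (columns in the order p1, p2, p3, p4):
  F F F F  ✗ fails (p1 ∨ p4)
  F F F T  ✗ fails (p2 ∨ p1)
  F F T F  ✗ fails (p2 ∨ ¬p3)
  F F T T  ✗ fails (p2 ∨ ¬p3)
  F T F F  ✗ fails (p4 ∨ ¬p2 ∨ p1)
  F T F T  ✗ fails (¬p2 ∨ ¬p4 ∨ p3)
  F T T F  ✗ fails (p4 ∨ ¬p2 ∨ p1)
  F T T T  ✓ satisfies all
  T F F F  ✗ fails (p2 ∨ ¬p1 ∨ p3)
  T F F T  ✗ fails (p2 ∨ ¬p1 ∨ p3)
  T F T F  ✗ fails (p2 ∨ ¬p3)
  T F T T  ✗ fails (p2 ∨ ¬p3)
  T T F F  ✗ fails (p3 ∨ ¬p2 ∨ p4)
  T T F T  ✗ fails (¬p2 ∨ ¬p4 ∨ p3)
  T T T F  ✓ satisfies all
  T T T T  ✓ satisfies all
3 of the 16 rows are models.

3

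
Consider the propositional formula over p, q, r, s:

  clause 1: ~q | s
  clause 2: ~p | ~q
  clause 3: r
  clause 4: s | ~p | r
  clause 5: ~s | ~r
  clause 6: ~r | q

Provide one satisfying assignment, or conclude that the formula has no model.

From the singleton clause (r), r = 1.
From the singleton clause (~s), s = 0.
From the singleton clause (~q), q = 0.
That conflicts with the unit clause (q).

UNSATISFIABLE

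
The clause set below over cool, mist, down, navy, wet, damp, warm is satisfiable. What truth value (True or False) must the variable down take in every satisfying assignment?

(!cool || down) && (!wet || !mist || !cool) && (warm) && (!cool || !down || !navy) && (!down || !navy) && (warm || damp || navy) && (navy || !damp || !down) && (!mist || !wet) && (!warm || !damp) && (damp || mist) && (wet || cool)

True

Suppose down = false.
From the singleton clause (!cool), cool = false.
From the singleton clause (warm), warm = true.
From the singleton clause (!damp), damp = false.
From the singleton clause (mist), mist = true.
From the singleton clause (!wet), wet = false.
That conflicts with the unit clause (wet).
So every satisfying assignment has down = True.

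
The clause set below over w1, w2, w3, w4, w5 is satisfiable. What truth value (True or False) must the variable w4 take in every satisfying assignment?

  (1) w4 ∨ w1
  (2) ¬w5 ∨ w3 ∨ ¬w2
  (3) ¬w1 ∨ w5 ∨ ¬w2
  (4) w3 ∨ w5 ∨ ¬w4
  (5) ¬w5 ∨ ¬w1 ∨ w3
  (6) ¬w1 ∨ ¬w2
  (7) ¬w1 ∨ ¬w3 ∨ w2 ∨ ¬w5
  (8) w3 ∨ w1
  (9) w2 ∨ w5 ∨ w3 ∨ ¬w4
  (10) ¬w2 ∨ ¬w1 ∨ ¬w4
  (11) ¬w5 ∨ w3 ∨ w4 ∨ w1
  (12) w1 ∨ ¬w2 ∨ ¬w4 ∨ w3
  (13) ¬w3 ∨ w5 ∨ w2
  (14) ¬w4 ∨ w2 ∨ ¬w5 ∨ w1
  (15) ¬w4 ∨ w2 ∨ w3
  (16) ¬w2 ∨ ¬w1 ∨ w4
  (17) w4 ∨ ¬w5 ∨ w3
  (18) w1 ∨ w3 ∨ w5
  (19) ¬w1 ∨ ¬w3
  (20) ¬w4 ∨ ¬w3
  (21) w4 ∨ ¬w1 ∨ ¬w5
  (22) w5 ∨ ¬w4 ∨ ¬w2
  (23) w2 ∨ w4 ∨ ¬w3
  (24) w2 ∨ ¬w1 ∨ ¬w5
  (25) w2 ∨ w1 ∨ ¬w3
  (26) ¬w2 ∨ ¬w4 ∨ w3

False

Suppose w4 = True.
The clause (¬w3) is unit, so w3 = False.
The clause (w5) is unit, so w5 = True.
The clause (¬w2) is unit, so w2 = False.
Now (w2) is unsatisfied and unit — conflict.
So every satisfying assignment has w4 = False.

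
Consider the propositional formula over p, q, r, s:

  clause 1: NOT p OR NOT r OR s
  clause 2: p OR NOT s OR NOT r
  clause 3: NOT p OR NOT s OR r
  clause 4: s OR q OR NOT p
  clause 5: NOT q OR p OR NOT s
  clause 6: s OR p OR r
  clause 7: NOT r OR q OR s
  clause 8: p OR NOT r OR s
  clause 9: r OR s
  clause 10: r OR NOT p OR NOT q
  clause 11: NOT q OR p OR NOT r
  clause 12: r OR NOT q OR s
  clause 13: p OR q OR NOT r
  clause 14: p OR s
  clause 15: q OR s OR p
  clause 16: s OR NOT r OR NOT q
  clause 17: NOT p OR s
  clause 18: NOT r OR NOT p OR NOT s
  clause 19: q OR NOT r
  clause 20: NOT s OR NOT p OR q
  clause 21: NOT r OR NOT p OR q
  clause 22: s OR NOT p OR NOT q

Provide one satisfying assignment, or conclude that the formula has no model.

Try r = false.
Unit clause (s) forces s = true.
Unit clause (NOT p) forces p = false.
Unit clause (NOT q) forces q = false.
This assignment satisfies each clause.

p=false; q=false; r=false; s=true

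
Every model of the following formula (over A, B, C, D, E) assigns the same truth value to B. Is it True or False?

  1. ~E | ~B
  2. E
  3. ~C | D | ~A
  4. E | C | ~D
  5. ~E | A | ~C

False

Suppose B = 1.
Unit clause (~E) forces E = 0.
But (E) is also a unit clause — contradiction.
So every satisfying assignment has B = False.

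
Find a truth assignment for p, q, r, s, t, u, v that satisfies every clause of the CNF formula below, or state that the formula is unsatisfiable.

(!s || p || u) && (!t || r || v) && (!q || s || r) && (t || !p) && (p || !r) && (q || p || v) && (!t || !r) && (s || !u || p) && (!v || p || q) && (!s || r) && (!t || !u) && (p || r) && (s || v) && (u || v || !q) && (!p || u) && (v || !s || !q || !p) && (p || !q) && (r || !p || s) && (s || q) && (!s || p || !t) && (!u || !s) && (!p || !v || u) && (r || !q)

Case t = true:
Unit clause (!r) forces r = false.
Unit clause (v) forces v = true.
Unit clause (!s) forces s = false.
Unit clause (!q) forces q = false.
That conflicts with the unit clause (q).
Backtrack on t: now try t = false.
Unit clause (!p) forces p = false.
Unit clause (!r) forces r = false.
That conflicts with the unit clause (r).
Neither t = true nor t = false works.

UNSATISFIABLE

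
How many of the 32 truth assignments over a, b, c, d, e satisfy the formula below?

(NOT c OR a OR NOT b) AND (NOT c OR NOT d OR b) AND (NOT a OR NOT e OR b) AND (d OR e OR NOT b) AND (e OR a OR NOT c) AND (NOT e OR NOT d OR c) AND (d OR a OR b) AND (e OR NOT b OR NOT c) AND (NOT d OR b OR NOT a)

There are 2^5 = 32 truth assignments over (a, b, c, d, e).
Split on e. With e = true, the clauses containing e are satisfied and NOT e drops from the rest; 4 of the 2^4 = 16 assignments to the other variables satisfy what remains.
With e = false, by the same count on the reduced clause set, 5 assignments work.
Total: 4 + 5 = 9.

9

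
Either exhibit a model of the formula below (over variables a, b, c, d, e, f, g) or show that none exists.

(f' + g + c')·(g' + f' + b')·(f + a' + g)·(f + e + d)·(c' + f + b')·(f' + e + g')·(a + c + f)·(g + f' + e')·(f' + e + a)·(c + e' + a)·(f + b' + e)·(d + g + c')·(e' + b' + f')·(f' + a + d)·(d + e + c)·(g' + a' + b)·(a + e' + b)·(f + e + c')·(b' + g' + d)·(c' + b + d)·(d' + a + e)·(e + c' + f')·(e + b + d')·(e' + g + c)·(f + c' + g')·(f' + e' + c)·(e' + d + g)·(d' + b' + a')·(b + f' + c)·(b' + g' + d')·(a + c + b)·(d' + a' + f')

UNSATISFIABLE

Try f = 0.
Try a = 0.
Unit clause (c) forces c = 1.
Unit clause (b') forces b = 0.
Unit clause (e') forces e = 0.
That conflicts with the unit clause (e).
Backtrack on a: now try a = 1.
Unit clause (g) forces g = 1.
Unit clause (b) forces b = 1.
Unit clause (c') forces c = 0.
Unit clause (e) forces e = 1.
Unit clause (d) forces d = 1.
That conflicts with the unit clause (d').
Neither a = 1 nor a = 0 works.
Backtrack on f: now try f = 1.
Try g = 1.
Unit clause (b') forces b = 0.
Unit clause (e) forces e = 1.
Unit clause (a') forces a = 0.
That conflicts with the unit clause (a).
Backtrack on g: now try g = 0.
Unit clause (c') forces c = 0.
Unit clause (e') forces e = 0.
Unit clause (a) forces a = 1.
Unit clause (d) forces d = 1.
That conflicts with the unit clause (d').
Neither g = 1 nor g = 0 works.
Neither f = 1 nor f = 0 works.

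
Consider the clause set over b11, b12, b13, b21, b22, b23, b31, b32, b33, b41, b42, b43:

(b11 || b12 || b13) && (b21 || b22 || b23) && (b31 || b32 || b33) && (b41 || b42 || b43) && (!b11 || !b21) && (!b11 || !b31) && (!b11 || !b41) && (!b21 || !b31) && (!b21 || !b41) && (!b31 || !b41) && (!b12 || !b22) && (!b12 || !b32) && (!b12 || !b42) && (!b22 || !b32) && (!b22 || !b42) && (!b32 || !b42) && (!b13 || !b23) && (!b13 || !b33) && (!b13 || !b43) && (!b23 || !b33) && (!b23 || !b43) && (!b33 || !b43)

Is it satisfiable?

Unsatisfiable

Try b11 = false.
Try b12 = true.
The clause (!b22) is unit, so b22 = false.
The clause (!b32) is unit, so b32 = false.
The clause (!b42) is unit, so b42 = false.
Try b21 = true.
The clause (!b31) is unit, so b31 = false.
The clause (b33) is unit, so b33 = true.
The clause (!b41) is unit, so b41 = false.
The clause (b43) is unit, so b43 = true.
Now (!b43) is unsatisfied and unit — conflict.
So b21 must be the other value — set b21 = false.
The clause (b23) is unit, so b23 = true.
The clause (!b13) is unit, so b13 = false.
The clause (!b33) is unit, so b33 = false.
The clause (b31) is unit, so b31 = true.
The clause (!b41) is unit, so b41 = false.
The clause (b43) is unit, so b43 = true.
Now (!b43) is unsatisfied and unit — conflict.
Neither b21 = true nor b21 = false works.
So b12 must be the other value — set b12 = false.
The clause (b13) is unit, so b13 = true.
The clause (!b23) is unit, so b23 = false.
The clause (!b33) is unit, so b33 = false.
The clause (!b43) is unit, so b43 = false.
Try b21 = true.
The clause (!b31) is unit, so b31 = false.
The clause (b32) is unit, so b32 = true.
The clause (!b41) is unit, so b41 = false.
The clause (b42) is unit, so b42 = true.
Now (!b42) is unsatisfied and unit — conflict.
So b21 must be the other value — set b21 = false.
The clause (b22) is unit, so b22 = true.
The clause (!b32) is unit, so b32 = false.
The clause (b31) is unit, so b31 = true.
The clause (!b41) is unit, so b41 = false.
The clause (b42) is unit, so b42 = true.
Now (!b42) is unsatisfied and unit — conflict.
Neither b21 = true nor b21 = false works.
Neither b12 = true nor b12 = false works.
So b11 must be the other value — set b11 = true.
The clause (!b21) is unit, so b21 = false.
The clause (!b31) is unit, so b31 = false.
The clause (!b41) is unit, so b41 = false.
Try b22 = true.
The clause (!b12) is unit, so b12 = false.
The clause (!b32) is unit, so b32 = false.
The clause (b33) is unit, so b33 = true.
The clause (!b42) is unit, so b42 = false.
The clause (b43) is unit, so b43 = true.
Now (!b43) is unsatisfied and unit — conflict.
So b22 must be the other value — set b22 = false.
The clause (b23) is unit, so b23 = true.
The clause (!b13) is unit, so b13 = false.
The clause (!b33) is unit, so b33 = false.
The clause (b32) is unit, so b32 = true.
The clause (!b12) is unit, so b12 = false.
The clause (!b42) is unit, so b42 = false.
The clause (b43) is unit, so b43 = true.
Now (!b43) is unsatisfied and unit — conflict.
Neither b22 = true nor b22 = false works.
Neither b11 = true nor b11 = false works.
No assignment satisfies every clause.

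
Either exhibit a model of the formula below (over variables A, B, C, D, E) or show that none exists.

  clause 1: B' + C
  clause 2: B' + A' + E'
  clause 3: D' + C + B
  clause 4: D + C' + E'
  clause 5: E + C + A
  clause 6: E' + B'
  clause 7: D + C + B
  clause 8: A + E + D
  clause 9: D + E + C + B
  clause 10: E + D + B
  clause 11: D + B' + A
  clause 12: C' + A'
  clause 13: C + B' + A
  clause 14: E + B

Case B = 1:
(C) alone gives C = 1.
(E') alone gives E = 0.
(A') alone gives A = 0.
(D) alone gives D = 1.
All clauses are satisfied.

A=0,  B=1,  C=1,  D=1,  E=0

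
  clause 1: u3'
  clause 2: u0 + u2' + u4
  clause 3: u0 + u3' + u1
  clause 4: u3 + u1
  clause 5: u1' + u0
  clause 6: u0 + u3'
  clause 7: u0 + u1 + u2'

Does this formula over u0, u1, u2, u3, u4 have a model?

The clause (u3') is unit, so u3 = 0.
The clause (u1) is unit, so u1 = 1.
The clause (u0) is unit, so u0 = 1.
All clauses hold; u2, u4 can take either value.
A satisfying assignment: u0=1; u1=1; u2=0; u3=0; u4=1.

Yes, satisfiable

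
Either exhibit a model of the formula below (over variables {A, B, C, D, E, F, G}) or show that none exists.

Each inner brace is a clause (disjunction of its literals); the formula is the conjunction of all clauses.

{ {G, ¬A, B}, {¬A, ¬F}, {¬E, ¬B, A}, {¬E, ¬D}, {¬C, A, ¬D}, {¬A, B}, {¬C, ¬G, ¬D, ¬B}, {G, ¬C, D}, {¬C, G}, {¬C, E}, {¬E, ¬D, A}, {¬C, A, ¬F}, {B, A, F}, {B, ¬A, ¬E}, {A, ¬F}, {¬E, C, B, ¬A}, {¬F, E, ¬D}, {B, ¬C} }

A ↦ False, B ↦ True, C ↦ False, D ↦ False, E ↦ False, F ↦ False, G ↦ True

Case A = False:
Unit clause (¬F) forces F = False.
Unit clause (B) forces B = True.
Unit clause (¬E) forces E = False.
Unit clause (¬C) forces C = False.
Every clause is now satisfied; D, G are unconstrained.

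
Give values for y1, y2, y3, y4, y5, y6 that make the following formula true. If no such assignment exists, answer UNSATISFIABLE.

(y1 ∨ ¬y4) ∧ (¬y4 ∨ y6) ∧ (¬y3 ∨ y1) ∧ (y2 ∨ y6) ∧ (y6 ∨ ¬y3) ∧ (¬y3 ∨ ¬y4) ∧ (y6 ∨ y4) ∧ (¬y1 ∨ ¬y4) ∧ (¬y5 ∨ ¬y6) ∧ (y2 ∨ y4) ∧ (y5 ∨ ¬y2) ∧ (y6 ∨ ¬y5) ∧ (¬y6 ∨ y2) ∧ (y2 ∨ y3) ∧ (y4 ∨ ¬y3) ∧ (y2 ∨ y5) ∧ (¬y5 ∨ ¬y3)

UNSATISFIABLE

Case y1 = True:
Unit clause (¬y4) forces y4 = False.
Unit clause (y6) forces y6 = True.
Unit clause (¬y5) forces y5 = False.
Unit clause (y2) forces y2 = True.
But (¬y2) is also a unit clause — contradiction.
Backtrack on y1: now try y1 = False.
Unit clause (¬y4) forces y4 = False.
Unit clause (¬y3) forces y3 = False.
Unit clause (y6) forces y6 = True.
Unit clause (¬y5) forces y5 = False.
Unit clause (y2) forces y2 = True.
But (¬y2) is also a unit clause — contradiction.
Either choice for y1 ends in contradiction.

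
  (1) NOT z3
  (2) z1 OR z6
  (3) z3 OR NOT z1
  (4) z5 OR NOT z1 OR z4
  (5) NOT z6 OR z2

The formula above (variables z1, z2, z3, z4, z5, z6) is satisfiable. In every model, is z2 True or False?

Suppose z2 = false.
Unit clause (NOT z3) forces z3 = false.
Unit clause (NOT z1) forces z1 = false.
Unit clause (z6) forces z6 = true.
That conflicts with the unit clause (NOT z6).
So every satisfying assignment has z2 = True.

True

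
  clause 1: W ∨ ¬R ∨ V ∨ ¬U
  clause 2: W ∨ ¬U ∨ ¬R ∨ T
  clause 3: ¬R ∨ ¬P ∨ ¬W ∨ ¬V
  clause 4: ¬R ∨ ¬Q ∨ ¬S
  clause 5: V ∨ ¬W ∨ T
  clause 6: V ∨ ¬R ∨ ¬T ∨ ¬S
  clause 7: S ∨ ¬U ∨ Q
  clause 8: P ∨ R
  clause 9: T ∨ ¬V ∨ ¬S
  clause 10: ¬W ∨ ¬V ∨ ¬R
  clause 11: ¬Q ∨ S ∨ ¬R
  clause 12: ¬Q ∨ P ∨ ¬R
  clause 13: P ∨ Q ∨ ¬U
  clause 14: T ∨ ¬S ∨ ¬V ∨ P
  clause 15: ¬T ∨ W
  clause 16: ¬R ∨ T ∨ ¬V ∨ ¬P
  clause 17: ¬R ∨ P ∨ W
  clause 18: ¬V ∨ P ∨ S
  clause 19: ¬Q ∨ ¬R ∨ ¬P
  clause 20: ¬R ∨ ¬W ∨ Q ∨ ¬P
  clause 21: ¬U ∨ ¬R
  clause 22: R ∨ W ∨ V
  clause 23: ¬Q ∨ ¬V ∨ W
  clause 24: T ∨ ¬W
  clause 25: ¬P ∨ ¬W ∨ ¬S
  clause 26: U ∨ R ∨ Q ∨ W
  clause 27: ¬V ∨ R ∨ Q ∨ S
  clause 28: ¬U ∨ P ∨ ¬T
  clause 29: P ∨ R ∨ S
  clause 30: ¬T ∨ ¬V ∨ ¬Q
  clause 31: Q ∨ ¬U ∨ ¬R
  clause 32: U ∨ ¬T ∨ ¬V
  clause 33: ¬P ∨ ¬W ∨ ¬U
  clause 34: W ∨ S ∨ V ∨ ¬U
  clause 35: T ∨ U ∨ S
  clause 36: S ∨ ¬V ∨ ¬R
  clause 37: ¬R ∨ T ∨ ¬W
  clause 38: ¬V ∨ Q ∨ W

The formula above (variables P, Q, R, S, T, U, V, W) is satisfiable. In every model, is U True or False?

Suppose U = True.
From the singleton clause (¬R), R = False.
From the singleton clause (P), P = True.
From the singleton clause (¬W), W = False.
From the singleton clause (¬T), T = False.
From the singleton clause (V), V = True.
From the singleton clause (¬S), S = False.
From the singleton clause (Q), Q = True.
That conflicts with the unit clause (¬Q).
So every satisfying assignment has U = False.

False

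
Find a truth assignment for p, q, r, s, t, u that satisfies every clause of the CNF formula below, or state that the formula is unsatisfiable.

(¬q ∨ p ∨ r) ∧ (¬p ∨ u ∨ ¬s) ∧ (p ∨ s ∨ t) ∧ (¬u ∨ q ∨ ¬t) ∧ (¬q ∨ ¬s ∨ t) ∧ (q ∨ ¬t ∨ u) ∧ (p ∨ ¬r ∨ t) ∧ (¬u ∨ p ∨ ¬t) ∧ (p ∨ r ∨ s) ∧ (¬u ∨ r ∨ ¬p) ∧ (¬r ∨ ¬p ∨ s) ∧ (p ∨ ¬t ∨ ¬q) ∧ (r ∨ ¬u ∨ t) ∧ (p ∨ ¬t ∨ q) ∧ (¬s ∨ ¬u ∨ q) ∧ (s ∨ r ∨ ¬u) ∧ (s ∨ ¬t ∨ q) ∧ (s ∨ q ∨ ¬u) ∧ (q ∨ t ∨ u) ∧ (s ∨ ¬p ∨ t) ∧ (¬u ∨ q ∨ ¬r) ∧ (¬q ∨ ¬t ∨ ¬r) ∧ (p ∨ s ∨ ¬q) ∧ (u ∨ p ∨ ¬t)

Branch on q: set q = True.
Branch on p: set p = True.
Branch on u: set u = False.
From the singleton clause (¬s), s = False.
From the singleton clause (¬r), r = False.
From the singleton clause (t), t = True.
Every clause now holds.

p=True, q=True, r=False, s=False, t=True, u=False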